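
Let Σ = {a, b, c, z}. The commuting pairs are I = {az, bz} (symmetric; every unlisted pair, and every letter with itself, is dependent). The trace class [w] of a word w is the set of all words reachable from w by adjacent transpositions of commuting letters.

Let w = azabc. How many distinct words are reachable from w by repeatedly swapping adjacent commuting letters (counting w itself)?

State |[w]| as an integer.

4

#0=a has no predecessor
#1=z has no predecessor
#2=a depends on [0:a]
#3=b depends on [2:a]
#4=c depends on [1:z, 3:b]
sources: [0:a, 1:z]
N(rest) = Σ N(rest − s) over sources s of rest; N(one piece) = 1:
  size 1 → [4]=1
  size 2 → [1,4]=1  [3,4]=1
  size 3 → [1,3,4]=2  [2,3,4]=1
  first=0(a) contributes 3
  first=1(z) contributes 1
|[w]| = 4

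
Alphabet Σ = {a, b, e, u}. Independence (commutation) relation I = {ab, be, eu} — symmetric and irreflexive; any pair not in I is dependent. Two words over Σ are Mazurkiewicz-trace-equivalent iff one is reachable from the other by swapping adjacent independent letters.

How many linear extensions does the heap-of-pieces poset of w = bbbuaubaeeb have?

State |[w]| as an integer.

#0=b has no predecessor
#1=b depends on [0:b]
#2=b depends on [1:b]
#3=u depends on [2:b]
#4=a depends on [3:u]
#5=u depends on [4:a]
#6=b depends on [5:u]
#7=a depends on [5:u]
#8=e depends on [7:a]
#9=e depends on [8:e]
#10=b depends on [6:b]
sources: [0:b]
N(rest) = Σ N(rest − s) over sources s of rest; N(one piece) = 1:
  size 1 → [9]=1  [10]=1
  size 2 → [6,10]=1  [8,9]=1  [9,10]=2
  size 3 → [6,9,10]=3  [7,8,9]=1  [8,9,10]=3
  size 4 → [6,8,9,10]=6  [7,8,9,10]=4
  size 5 → [6,7,8,9,10]=10
  size 6 → [5,6,7,8,9,10]=10
  size 7 → [4,5,6,7,8,9,10]=10
  size 8 → [3,4,5,6,7,8,9,10]=10
  size 9 → [2,3,4,5,6,7,8,9,10]=10
  first=0(b) contributes 10

10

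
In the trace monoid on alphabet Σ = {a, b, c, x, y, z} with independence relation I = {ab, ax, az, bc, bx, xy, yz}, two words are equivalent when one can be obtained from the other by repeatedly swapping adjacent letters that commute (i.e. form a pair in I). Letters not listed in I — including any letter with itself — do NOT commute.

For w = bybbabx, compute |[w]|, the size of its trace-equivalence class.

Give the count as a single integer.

28

drop 0:b onto floor
drop 1:y onto {0:b}
drop 2:b onto {1:y}
drop 3:b onto {2:b}
drop 4:a onto {1:y}
drop 5:b onto {3:b}
drop 6:x onto floor
ground layer = {0:b, 6:x}
drop-orders for the pieces not yet dropped (sum over which currently-grounded one goes next):
  1 to go: {4} 1  {5} 1  {6} 1
  2 to go: {3,5} 1  {4,5} 2  {4,6} 2  {5,6} 2
  3 to go: {2,3,5} 1  {3,4,5} 3  {3,5,6} 3  {4,5,6} 6
  4 to go: {2,3,4,5} 4  {2,3,5,6} 4  {3,4,5,6} 12
  5 to go: {1,2,3,4,5} 4  {2,3,4,5,6} 20
  if 0:b drops first: 24 orders
  if 6:x drops first: 4 orders
heap linearizations: 28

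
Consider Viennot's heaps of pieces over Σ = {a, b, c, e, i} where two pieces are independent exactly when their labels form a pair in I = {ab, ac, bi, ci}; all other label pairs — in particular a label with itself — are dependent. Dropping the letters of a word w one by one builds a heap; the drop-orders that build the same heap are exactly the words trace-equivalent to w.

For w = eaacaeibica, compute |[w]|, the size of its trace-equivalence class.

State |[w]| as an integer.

#0=e has no predecessor
#1=a depends on [0:e]
#2=a depends on [1:a]
#3=c depends on [0:e]
#4=a depends on [2:a]
#5=e depends on [3:c, 4:a]
#6=i depends on [5:e]
#7=b depends on [5:e]
#8=i depends on [6:i]
#9=c depends on [7:b]
#10=a depends on [8:i]
sources: [0:e]
N(rest) = Σ N(rest − s) over sources s of rest; N(one piece) = 1:
  size 1 → [9]=1  [10]=1
  size 2 → [7,9]=1  [8,10]=1  [9,10]=2
  size 3 → [6,8,10]=1  [7,9,10]=3  [8,9,10]=3
  size 4 → [6,8,9,10]=4  [7,8,9,10]=6
  size 5 → [6,7,8,9,10]=10
  size 6 → [5,6,7,8,9,10]=10
  size 7 → [3,5,6,7,8,9,10]=10  [4,5,6,7,8,9,10]=10
  size 8 → [2,4,5,6,7,8,9,10]=10  [3,4,5,6,7,8,9,10]=20
  size 9 → [1,2,4,5,6,7,8,9,10]=10  [2,3,4,5,6,7,8,9,10]=30
  first=0(e) contributes 40

40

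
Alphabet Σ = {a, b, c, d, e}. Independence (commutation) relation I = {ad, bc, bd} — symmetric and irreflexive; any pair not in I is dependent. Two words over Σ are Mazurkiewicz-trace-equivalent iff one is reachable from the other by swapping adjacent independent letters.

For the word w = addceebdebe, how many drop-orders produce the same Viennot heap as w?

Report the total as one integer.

6

#0=a has no predecessor
#1=d has no predecessor
#2=d depends on [1:d]
#3=c depends on [0:a, 2:d]
#4=e depends on [3:c]
#5=e depends on [4:e]
#6=b depends on [5:e]
#7=d depends on [5:e]
#8=e depends on [6:b, 7:d]
#9=b depends on [8:e]
#10=e depends on [9:b]
sources: [0:a, 1:d]
N(rest) = Σ N(rest − s) over sources s of rest; N(one piece) = 1:
  size 1 → [10]=1
  size 2 → [9,10]=1
  size 3 → [8,9,10]=1
  size 4 → [6,8,9,10]=1  [7,8,9,10]=1
  size 5 → [6,7,8,9,10]=2
  size 6 → [5,6,7,8,9,10]=2
  size 7 → [4,5,6,7,8,9,10]=2
  size 8 → [3,4,5,6,7,8,9,10]=2
  size 9 → [0,3,4,5,6,7,8,9,10]=2  [2,3,4,5,6,7,8,9,10]=2
  first=0(a) contributes 2
  first=1(d) contributes 4
|[w]| = 6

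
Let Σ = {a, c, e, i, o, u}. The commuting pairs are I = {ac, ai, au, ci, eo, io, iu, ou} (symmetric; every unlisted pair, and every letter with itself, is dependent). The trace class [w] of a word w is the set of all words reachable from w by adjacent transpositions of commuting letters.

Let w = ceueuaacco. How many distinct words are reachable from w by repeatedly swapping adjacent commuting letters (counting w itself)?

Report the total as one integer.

10

0(c) covers ∅
1(e) covers 0:c
2(u) covers 1:e
3(e) covers 2:u
4(u) covers 3:e
5(a) covers 3:e
6(a) covers 5:a
7(c) covers 4:u
8(c) covers 7:c
9(o) covers 6:a, 8:c
floor of heap: 0:c
completions by unplaced set U, small U first (add the entries for U minus each lowest piece of U):
  |U|=1: {9}:1
  |U|=2: {6,9}:1  {8,9}:1
  |U|=3: {5,6,9}:1  {6,8,9}:2  {7,8,9}:1
  |U|=4: {4,7,8,9}:1  {5,6,8,9}:3  {6,7,8,9}:3
  |U|=5: {4,6,7,8,9}:4  {5,6,7,8,9}:6
  |U|=6: {4,5,6,7,8,9}:10
  |U|=7: {3,4,5,6,7,8,9}:10
  |U|=8: {2,3,4,5,6,7,8,9}:10
  start at 0(c): 10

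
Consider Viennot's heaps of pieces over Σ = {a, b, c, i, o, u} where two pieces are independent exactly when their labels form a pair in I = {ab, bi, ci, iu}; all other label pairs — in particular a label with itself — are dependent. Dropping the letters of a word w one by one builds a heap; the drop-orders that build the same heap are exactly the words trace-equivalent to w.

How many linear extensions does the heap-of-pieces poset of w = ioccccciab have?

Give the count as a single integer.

piece 0:i — minimal
piece 1:o rests on {0:i}
piece 2:c rests on {1:o}
piece 3:c rests on {2:c}
piece 4:c rests on {3:c}
piece 5:c rests on {4:c}
piece 6:c rests on {5:c}
piece 7:i rests on {1:o}
piece 8:a rests on {6:c, 7:i}
piece 9:b rests on {6:c}
minimal pieces: {0:i}
ways to finish when only these pieces remain (= sum over removing one remaining piece with nothing left below it):
  1 left: {8}→1  {9}→1
  2 left: {7,8}→1  {8,9}→2
  3 left: {6,8,9}→2  {7,8,9}→3
  4 left: {5,6,8,9}→2  {6,7,8,9}→5
  5 left: {4,5,6,8,9}→2  {5,6,7,8,9}→7
  6 left: {3,4,5,6,8,9}→2  {4,5,6,7,8,9}→9
  7 left: {2,3,4,5,6,8,9}→2  {3,4,5,6,7,8,9}→11
  8 left: {2,3,4,5,6,7,8,9}→13
  placing 0:i first → 13 extensions

13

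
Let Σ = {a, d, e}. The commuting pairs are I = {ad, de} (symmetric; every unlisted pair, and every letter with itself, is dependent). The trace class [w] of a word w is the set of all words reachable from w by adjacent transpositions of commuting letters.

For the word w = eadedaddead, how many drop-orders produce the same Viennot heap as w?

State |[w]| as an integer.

drop 0:e onto floor
drop 1:a onto {0:e}
drop 2:d onto floor
drop 3:e onto {1:a}
drop 4:d onto {2:d}
drop 5:a onto {3:e}
drop 6:d onto {4:d}
drop 7:d onto {6:d}
drop 8:e onto {5:a}
drop 9:a onto {8:e}
drop 10:d onto {7:d}
ground layer = {0:e, 2:d}
drop-orders for the pieces not yet dropped (sum over which currently-grounded one goes next):
  1 to go: {9} 1  {10} 1
  2 to go: {7,10} 1  {8,9} 1  {9,10} 2
  3 to go: {5,8,9} 1  {6,7,10} 1  {7,9,10} 3  {8,9,10} 3
  4 to go: {3,5,8,9} 1  {4,6,7,10} 1  {5,8,9,10} 4  {6,7,9,10} 4  {7,8,9,10} 6
  5 to go: {1,3,5,8,9} 1  {2,4,6,7,10} 1  {3,5,8,9,10} 5  {4,6,7,9,10} 5  {5,7,8,9,10} 10  {6,7,8,9,10} 10
  6 to go: {0,1,3,5,8,9} 1  {1,3,5,8,9,10} 6  {2,4,6,7,9,10} 6  {3,5,7,8,9,10} 15  {4,6,7,8,9,10} 15  {5,6,7,8,9,10} 20
  7 to go: {0,1,3,5,8,9,10} 7  {1,3,5,7,8,9,10} 21  {2,4,6,7,8,9,10} 21  {3,5,6,7,8,9,10} 35  {4,5,6,7,8,9,10} 35
  8 to go: {0,1,3,5,7,8,9,10} 28  {1,3,5,6,7,8,9,10} 56  {2,4,5,6,7,8,9,10} 56  {3,4,5,6,7,8,9,10} 70
  9 to go: {0,1,3,5,6,7,8,9,10} 84  {1,3,4,5,6,7,8,9,10} 126  {2,3,4,5,6,7,8,9,10} 126
  if 0:e drops first: 252 orders
  if 2:d drops first: 210 orders
heap linearizations: 462

462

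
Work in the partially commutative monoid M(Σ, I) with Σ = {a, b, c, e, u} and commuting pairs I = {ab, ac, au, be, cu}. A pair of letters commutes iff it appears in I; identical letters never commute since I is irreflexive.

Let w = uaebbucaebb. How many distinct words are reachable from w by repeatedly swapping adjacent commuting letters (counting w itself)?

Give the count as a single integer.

258

#0=u has no predecessor
#1=a has no predecessor
#2=e depends on [0:u, 1:a]
#3=b depends on [0:u]
#4=b depends on [3:b]
#5=u depends on [2:e, 4:b]
#6=c depends on [2:e, 4:b]
#7=a depends on [2:e]
#8=e depends on [5:u, 6:c, 7:a]
#9=b depends on [5:u, 6:c]
#10=b depends on [9:b]
sources: [0:u, 1:a]
N(rest) = Σ N(rest − s) over sources s of rest; N(one piece) = 1:
  size 1 → [8]=1  [10]=1
  size 2 → [7,8]=1  [8,10]=2  [9,10]=1
  size 3 → [7,8,10]=3  [8,9,10]=3
  size 4 → [5,8,9,10]=3  [6,8,9,10]=3  [7,8,9,10]=6
  size 5 → [5,6,8,9,10]=6  [5,7,8,9,10]=9  [6,7,8,9,10]=9
  size 6 → [4,5,6,8,9,10]=6  [5,6,7,8,9,10]=24
  size 7 → [2,5,6,7,8,9,10]=24  [3,4,5,6,8,9,10]=6  [4,5,6,7,8,9,10]=30
  size 8 → [1,2,5,6,7,8,9,10]=24  [2,4,5,6,7,8,9,10]=54  [3,4,5,6,7,8,9,10]=36
  size 9 → [1,2,4,5,6,7,8,9,10]=78  [2,3,4,5,6,7,8,9,10]=90
  first=0(u) contributes 168
  first=1(a) contributes 90
|[w]| = 258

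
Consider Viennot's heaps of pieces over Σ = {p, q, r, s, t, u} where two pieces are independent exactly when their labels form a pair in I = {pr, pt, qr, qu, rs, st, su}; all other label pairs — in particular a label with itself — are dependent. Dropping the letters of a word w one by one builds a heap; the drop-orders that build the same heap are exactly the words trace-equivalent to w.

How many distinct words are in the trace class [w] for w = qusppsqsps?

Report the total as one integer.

#0=q has no predecessor
#1=u has no predecessor
#2=s depends on [0:q]
#3=p depends on [1:u, 2:s]
#4=p depends on [3:p]
#5=s depends on [4:p]
#6=q depends on [5:s]
#7=s depends on [6:q]
#8=p depends on [7:s]
#9=s depends on [8:p]
sources: [0:q, 1:u]
N(rest) = Σ N(rest − s) over sources s of rest; N(one piece) = 1:
  size 1 → [9]=1
  size 2 → [8,9]=1
  size 3 → [7,8,9]=1
  size 4 → [6,7,8,9]=1
  size 5 → [5,6,7,8,9]=1
  size 6 → [4,5,6,7,8,9]=1
  size 7 → [3,4,5,6,7,8,9]=1
  size 8 → [1,3,4,5,6,7,8,9]=1  [2,3,4,5,6,7,8,9]=1
  first=0(q) contributes 2
  first=1(u) contributes 1
|[w]| = 3

3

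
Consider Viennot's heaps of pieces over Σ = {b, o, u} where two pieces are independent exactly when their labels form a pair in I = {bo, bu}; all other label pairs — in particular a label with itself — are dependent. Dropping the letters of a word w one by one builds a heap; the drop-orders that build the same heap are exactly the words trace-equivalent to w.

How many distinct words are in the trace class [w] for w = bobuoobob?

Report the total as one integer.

126

0(b) covers ∅
1(o) covers ∅
2(b) covers 0:b
3(u) covers 1:o
4(o) covers 3:u
5(o) covers 4:o
6(b) covers 2:b
7(o) covers 5:o
8(b) covers 6:b
floor of heap: 0:b, 1:o
completions by unplaced set U, small U first (add the entries for U minus each lowest piece of U):
  |U|=1: {7}:1  {8}:1
  |U|=2: {5,7}:1  {6,8}:1  {7,8}:2
  |U|=3: {2,6,8}:1  {4,5,7}:1  {5,7,8}:3  {6,7,8}:3
  |U|=4: {0,2,6,8}:1  {2,6,7,8}:4  {3,4,5,7}:1  {4,5,7,8}:4  {5,6,7,8}:6
  |U|=5: {0,2,6,7,8}:5  {1,3,4,5,7}:1  {2,5,6,7,8}:10  {3,4,5,7,8}:5  {4,5,6,7,8}:10
  |U|=6: {0,2,5,6,7,8}:15  {1,3,4,5,7,8}:6  {2,4,5,6,7,8}:20  {3,4,5,6,7,8}:15
  |U|=7: {0,2,4,5,6,7,8}:35  {1,3,4,5,6,7,8}:21  {2,3,4,5,6,7,8}:35
  start at 0(b): 56
  start at 1(o): 70
sum over floor = 126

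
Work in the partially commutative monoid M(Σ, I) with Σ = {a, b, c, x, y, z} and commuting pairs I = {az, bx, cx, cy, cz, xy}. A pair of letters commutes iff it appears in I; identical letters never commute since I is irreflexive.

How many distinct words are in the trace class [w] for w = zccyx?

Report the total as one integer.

drop 0:z onto floor
drop 1:c onto floor
drop 2:c onto {1:c}
drop 3:y onto {0:z}
drop 4:x onto {0:z}
ground layer = {0:z, 1:c}
drop-orders for the pieces not yet dropped (sum over which currently-grounded one goes next):
  1 to go: {2} 1  {3} 1  {4} 1
  2 to go: {1,2} 1  {2,3} 2  {2,4} 2  {3,4} 2
  3 to go: {0,3,4} 2  {1,2,3} 3  {1,2,4} 3  {2,3,4} 6
  if 0:z drops first: 12 orders
  if 1:c drops first: 8 orders
heap linearizations: 20

20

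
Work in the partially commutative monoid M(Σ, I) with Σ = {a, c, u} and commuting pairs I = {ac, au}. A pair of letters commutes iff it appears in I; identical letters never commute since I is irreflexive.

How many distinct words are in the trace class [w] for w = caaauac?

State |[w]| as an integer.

35

#0=c has no predecessor
#1=a has no predecessor
#2=a depends on [1:a]
#3=a depends on [2:a]
#4=u depends on [0:c]
#5=a depends on [3:a]
#6=c depends on [4:u]
sources: [0:c, 1:a]
N(rest) = Σ N(rest − s) over sources s of rest; N(one piece) = 1:
  size 1 → [5]=1  [6]=1
  size 2 → [3,5]=1  [4,6]=1  [5,6]=2
  size 3 → [0,4,6]=1  [2,3,5]=1  [3,5,6]=3  [4,5,6]=3
  size 4 → [0,4,5,6]=4  [1,2,3,5]=1  [2,3,5,6]=4  [3,4,5,6]=6
  size 5 → [0,3,4,5,6]=10  [1,2,3,5,6]=5  [2,3,4,5,6]=10
  first=0(c) contributes 15
  first=1(a) contributes 20
|[w]| = 35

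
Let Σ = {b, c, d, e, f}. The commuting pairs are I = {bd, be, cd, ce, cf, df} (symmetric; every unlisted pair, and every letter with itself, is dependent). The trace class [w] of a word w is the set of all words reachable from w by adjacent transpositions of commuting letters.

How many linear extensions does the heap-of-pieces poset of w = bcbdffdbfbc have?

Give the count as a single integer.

piece 0:b — minimal
piece 1:c rests on {0:b}
piece 2:b rests on {1:c}
piece 3:d — minimal
piece 4:f rests on {2:b}
piece 5:f rests on {4:f}
piece 6:d rests on {3:d}
piece 7:b rests on {5:f}
piece 8:f rests on {7:b}
piece 9:b rests on {8:f}
piece 10:c rests on {9:b}
minimal pieces: {0:b, 3:d}
ways to finish when only these pieces remain (= sum over removing one remaining piece with nothing left below it):
  1 left: {6}→1  {10}→1
  2 left: {3,6}→1  {6,10}→2  {9,10}→1
  3 left: {3,6,10}→3  {6,9,10}→3  {8,9,10}→1
  4 left: {3,6,9,10}→6  {6,8,9,10}→4  {7,8,9,10}→1
  5 left: {3,6,8,9,10}→10  {5,7,8,9,10}→1  {6,7,8,9,10}→5
  6 left: {3,6,7,8,9,10}→15  {4,5,7,8,9,10}→1  {5,6,7,8,9,10}→6
  7 left: {2,4,5,7,8,9,10}→1  {3,5,6,7,8,9,10}→21  {4,5,6,7,8,9,10}→7
  8 left: {1,2,4,5,7,8,9,10}→1  {2,4,5,6,7,8,9,10}→8  {3,4,5,6,7,8,9,10}→28
  9 left: {0,1,2,4,5,7,8,9,10}→1  {1,2,4,5,6,7,8,9,10}→9  {2,3,4,5,6,7,8,9,10}→36
  placing 0:b first → 45 extensions
  placing 3:d first → 10 extensions
total linear extensions = 55

55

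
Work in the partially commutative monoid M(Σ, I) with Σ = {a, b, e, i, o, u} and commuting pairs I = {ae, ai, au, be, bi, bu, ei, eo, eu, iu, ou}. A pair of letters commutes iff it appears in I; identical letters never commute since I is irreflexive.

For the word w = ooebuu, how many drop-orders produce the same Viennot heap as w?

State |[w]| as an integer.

#0=o has no predecessor
#1=o depends on [0:o]
#2=e has no predecessor
#3=b depends on [1:o]
#4=u has no predecessor
#5=u depends on [4:u]
sources: [0:o, 2:e, 4:u]
N(rest) = Σ N(rest − s) over sources s of rest; N(one piece) = 1:
  size 1 → [2]=1  [3]=1  [5]=1
  size 2 → [1,3]=1  [2,3]=2  [2,5]=2  [3,5]=2  [4,5]=1
  size 3 → [0,1,3]=1  [1,2,3]=3  [1,3,5]=3  [2,3,5]=6  [2,4,5]=3  [3,4,5]=3
  size 4 → [0,1,2,3]=4  [0,1,3,5]=4  [1,2,3,5]=12  [1,3,4,5]=6  [2,3,4,5]=12
  first=0(o) contributes 30
  first=2(e) contributes 10
  first=4(u) contributes 20
|[w]| = 60

60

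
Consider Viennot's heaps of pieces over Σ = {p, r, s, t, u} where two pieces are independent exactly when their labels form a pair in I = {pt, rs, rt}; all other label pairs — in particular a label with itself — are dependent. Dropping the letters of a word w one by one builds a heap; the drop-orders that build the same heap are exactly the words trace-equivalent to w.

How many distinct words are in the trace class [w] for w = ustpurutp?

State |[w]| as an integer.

4

0(u) covers ∅
1(s) covers 0:u
2(t) covers 1:s
3(p) covers 1:s
4(u) covers 2:t, 3:p
5(r) covers 4:u
6(u) covers 5:r
7(t) covers 6:u
8(p) covers 6:u
floor of heap: 0:u
completions by unplaced set U, small U first (add the entries for U minus each lowest piece of U):
  |U|=1: {7}:1  {8}:1
  |U|=2: {7,8}:2
  |U|=3: {6,7,8}:2
  |U|=4: {5,6,7,8}:2
  |U|=5: {4,5,6,7,8}:2
  |U|=6: {2,4,5,6,7,8}:2  {3,4,5,6,7,8}:2
  |U|=7: {2,3,4,5,6,7,8}:4
  start at 0(u): 4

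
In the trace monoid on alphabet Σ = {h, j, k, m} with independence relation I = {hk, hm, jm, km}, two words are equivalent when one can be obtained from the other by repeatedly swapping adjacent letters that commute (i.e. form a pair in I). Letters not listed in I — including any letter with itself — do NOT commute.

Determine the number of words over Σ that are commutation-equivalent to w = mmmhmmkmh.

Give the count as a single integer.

drop 0:m onto floor
drop 1:m onto {0:m}
drop 2:m onto {1:m}
drop 3:h onto floor
drop 4:m onto {2:m}
drop 5:m onto {4:m}
drop 6:k onto floor
drop 7:m onto {5:m}
drop 8:h onto {3:h}
ground layer = {0:m, 3:h, 6:k}
drop-orders for the pieces not yet dropped (sum over which currently-grounded one goes next):
  1 to go: {6} 1  {7} 1  {8} 1
  2 to go: {3,8} 1  {5,7} 1  {6,7} 2  {6,8} 2  {7,8} 2
  3 to go: {3,6,8} 3  {3,7,8} 3  {4,5,7} 1  {5,6,7} 3  {5,7,8} 3  {6,7,8} 6
  4 to go: {2,4,5,7} 1  {3,5,7,8} 6  {3,6,7,8} 12  {4,5,6,7} 4  {4,5,7,8} 4  {5,6,7,8} 12
  5 to go: {1,2,4,5,7} 1  {2,4,5,6,7} 5  {2,4,5,7,8} 5  {3,4,5,7,8} 10  {3,5,6,7,8} 30  {4,5,6,7,8} 20
  6 to go: {0,1,2,4,5,7} 1  {1,2,4,5,6,7} 6  {1,2,4,5,7,8} 6  {2,3,4,5,7,8} 15  {2,4,5,6,7,8} 30  {3,4,5,6,7,8} 60
  7 to go: {0,1,2,4,5,6,7} 7  {0,1,2,4,5,7,8} 7  {1,2,3,4,5,7,8} 21  {1,2,4,5,6,7,8} 42  {2,3,4,5,6,7,8} 105
  if 0:m drops first: 168 orders
  if 3:h drops first: 56 orders
  if 6:k drops first: 28 orders
heap linearizations: 252

252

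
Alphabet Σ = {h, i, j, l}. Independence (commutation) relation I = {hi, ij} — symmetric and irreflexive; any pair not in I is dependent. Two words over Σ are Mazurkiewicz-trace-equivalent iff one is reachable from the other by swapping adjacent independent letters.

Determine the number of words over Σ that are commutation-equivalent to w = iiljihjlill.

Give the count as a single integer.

0(i) covers ∅
1(i) covers 0:i
2(l) covers 1:i
3(j) covers 2:l
4(i) covers 2:l
5(h) covers 3:j
6(j) covers 5:h
7(l) covers 4:i, 6:j
8(i) covers 7:l
9(l) covers 8:i
10(l) covers 9:l
floor of heap: 0:i
completions by unplaced set U, small U first (add the entries for U minus each lowest piece of U):
  |U|=1: {10}:1
  |U|=2: {9,10}:1
  |U|=3: {8,9,10}:1
  |U|=4: {7,8,9,10}:1
  |U|=5: {4,7,8,9,10}:1  {6,7,8,9,10}:1
  |U|=6: {4,6,7,8,9,10}:2  {5,6,7,8,9,10}:1
  |U|=7: {3,5,6,7,8,9,10}:1  {4,5,6,7,8,9,10}:3
  |U|=8: {3,4,5,6,7,8,9,10}:4
  |U|=9: {2,3,4,5,6,7,8,9,10}:4
  start at 0(i): 4

4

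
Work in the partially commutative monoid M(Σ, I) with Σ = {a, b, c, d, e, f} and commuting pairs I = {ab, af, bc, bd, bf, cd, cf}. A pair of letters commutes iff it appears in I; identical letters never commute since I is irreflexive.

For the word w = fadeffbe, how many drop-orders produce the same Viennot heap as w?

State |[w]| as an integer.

drop 0:f onto floor
drop 1:a onto floor
drop 2:d onto {0:f, 1:a}
drop 3:e onto {2:d}
drop 4:f onto {3:e}
drop 5:f onto {4:f}
drop 6:b onto {3:e}
drop 7:e onto {5:f, 6:b}
ground layer = {0:f, 1:a}
drop-orders for the pieces not yet dropped (sum over which currently-grounded one goes next):
  1 to go: {7} 1
  2 to go: {5,7} 1  {6,7} 1
  3 to go: {4,5,7} 1  {5,6,7} 2
  4 to go: {4,5,6,7} 3
  5 to go: {3,4,5,6,7} 3
  6 to go: {2,3,4,5,6,7} 3
  if 0:f drops first: 3 orders
  if 1:a drops first: 3 orders
heap linearizations: 6

6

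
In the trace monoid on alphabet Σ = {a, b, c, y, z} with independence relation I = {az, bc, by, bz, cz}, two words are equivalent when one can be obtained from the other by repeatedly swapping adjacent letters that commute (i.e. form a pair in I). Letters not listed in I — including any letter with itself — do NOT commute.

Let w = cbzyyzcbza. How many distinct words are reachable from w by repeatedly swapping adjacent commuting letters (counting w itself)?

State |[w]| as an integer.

piece 0:c — minimal
piece 1:b — minimal
piece 2:z — minimal
piece 3:y rests on {0:c, 2:z}
piece 4:y rests on {3:y}
piece 5:z rests on {4:y}
piece 6:c rests on {4:y}
piece 7:b rests on {1:b}
piece 8:z rests on {5:z}
piece 9:a rests on {6:c, 7:b}
minimal pieces: {0:c, 1:b, 2:z}
ways to finish when only these pieces remain (= sum over removing one remaining piece with nothing left below it):
  1 left: {8}→1  {9}→1
  2 left: {5,8}→1  {6,9}→1  {7,9}→1  {8,9}→2
  3 left: {1,7,9}→1  {5,8,9}→3  {6,7,9}→2  {6,8,9}→3  {7,8,9}→3
  4 left: {1,6,7,9}→3  {1,7,8,9}→4  {5,6,8,9}→6  {5,7,8,9}→6  {6,7,8,9}→8
  5 left: {1,5,7,8,9}→10  {1,6,7,8,9}→15  {4,5,6,8,9}→6  {5,6,7,8,9}→20
  6 left: {1,5,6,7,8,9}→45  {3,4,5,6,8,9}→6  {4,5,6,7,8,9}→26
  7 left: {0,3,4,5,6,8,9}→6  {1,4,5,6,7,8,9}→71  {2,3,4,5,6,8,9}→6  {3,4,5,6,7,8,9}→32
  8 left: {0,2,3,4,5,6,8,9}→12  {0,3,4,5,6,7,8,9}→38  {1,3,4,5,6,7,8,9}→103  {2,3,4,5,6,7,8,9}→38
  placing 0:c first → 141 extensions
  placing 1:b first → 88 extensions
  placing 2:z first → 141 extensions
total linear extensions = 370

370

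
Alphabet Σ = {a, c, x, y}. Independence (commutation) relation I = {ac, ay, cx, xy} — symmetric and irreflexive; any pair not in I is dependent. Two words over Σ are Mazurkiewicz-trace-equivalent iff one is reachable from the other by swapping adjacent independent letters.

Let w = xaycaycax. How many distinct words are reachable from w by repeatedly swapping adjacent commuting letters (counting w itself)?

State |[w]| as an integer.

#0=x has no predecessor
#1=a depends on [0:x]
#2=y has no predecessor
#3=c depends on [2:y]
#4=a depends on [1:a]
#5=y depends on [3:c]
#6=c depends on [5:y]
#7=a depends on [4:a]
#8=x depends on [7:a]
sources: [0:x, 2:y]
N(rest) = Σ N(rest − s) over sources s of rest; N(one piece) = 1:
  size 1 → [6]=1  [8]=1
  size 2 → [5,6]=1  [6,8]=2  [7,8]=1
  size 3 → [3,5,6]=1  [4,7,8]=1  [5,6,8]=3  [6,7,8]=3
  size 4 → [1,4,7,8]=1  [2,3,5,6]=1  [3,5,6,8]=4  [4,6,7,8]=4  [5,6,7,8]=6
  size 5 → [0,1,4,7,8]=1  [1,4,6,7,8]=5  [2,3,5,6,8]=5  [3,5,6,7,8]=10  [4,5,6,7,8]=10
  size 6 → [0,1,4,6,7,8]=6  [1,4,5,6,7,8]=15  [2,3,5,6,7,8]=15  [3,4,5,6,7,8]=20
  size 7 → [0,1,4,5,6,7,8]=21  [1,3,4,5,6,7,8]=35  [2,3,4,5,6,7,8]=35
  first=0(x) contributes 70
  first=2(y) contributes 56
|[w]| = 126

126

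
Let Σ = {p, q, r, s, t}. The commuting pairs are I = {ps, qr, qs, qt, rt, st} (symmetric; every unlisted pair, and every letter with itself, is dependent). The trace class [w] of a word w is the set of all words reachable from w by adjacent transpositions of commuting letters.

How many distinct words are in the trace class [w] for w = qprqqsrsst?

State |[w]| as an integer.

#0=q has no predecessor
#1=p depends on [0:q]
#2=r depends on [1:p]
#3=q depends on [1:p]
#4=q depends on [3:q]
#5=s depends on [2:r]
#6=r depends on [5:s]
#7=s depends on [6:r]
#8=s depends on [7:s]
#9=t depends on [1:p]
sources: [0:q]
N(rest) = Σ N(rest − s) over sources s of rest; N(one piece) = 1:
  size 1 → [4]=1  [8]=1  [9]=1
  size 2 → [3,4]=1  [4,8]=2  [4,9]=2  [7,8]=1  [8,9]=2
  size 3 → [3,4,8]=3  [3,4,9]=3  [4,7,8]=3  [4,8,9]=6  [6,7,8]=1  [7,8,9]=3
  size 4 → [3,4,7,8]=6  [3,4,8,9]=12  [4,6,7,8]=4  [4,7,8,9]=12  [5,6,7,8]=1  [6,7,8,9]=4
  size 5 → [2,5,6,7,8]=1  [3,4,6,7,8]=10  [3,4,7,8,9]=30  [4,5,6,7,8]=5  [4,6,7,8,9]=20  [5,6,7,8,9]=5
  size 6 → [2,4,5,6,7,8]=6  [2,5,6,7,8,9]=6  [3,4,5,6,7,8]=15  [3,4,6,7,8,9]=60  [4,5,6,7,8,9]=30
  size 7 → [2,3,4,5,6,7,8]=21  [2,4,5,6,7,8,9]=42  [3,4,5,6,7,8,9]=105
  size 8 → [2,3,4,5,6,7,8,9]=168
  first=0(q) contributes 168

168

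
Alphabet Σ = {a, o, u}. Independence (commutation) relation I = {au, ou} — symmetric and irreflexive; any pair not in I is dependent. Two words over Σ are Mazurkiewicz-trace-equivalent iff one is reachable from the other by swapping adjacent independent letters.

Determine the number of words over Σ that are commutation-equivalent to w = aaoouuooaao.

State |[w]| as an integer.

55

0(a) covers ∅
1(a) covers 0:a
2(o) covers 1:a
3(o) covers 2:o
4(u) covers ∅
5(u) covers 4:u
6(o) covers 3:o
7(o) covers 6:o
8(a) covers 7:o
9(a) covers 8:a
10(o) covers 9:a
floor of heap: 0:a, 4:u
completions by unplaced set U, small U first (add the entries for U minus each lowest piece of U):
  |U|=1: {5}:1  {10}:1
  |U|=2: {4,5}:1  {5,10}:2  {9,10}:1
  |U|=3: {4,5,10}:3  {5,9,10}:3  {8,9,10}:1
  |U|=4: {4,5,9,10}:6  {5,8,9,10}:4  {7,8,9,10}:1
  |U|=5: {4,5,8,9,10}:10  {5,7,8,9,10}:5  {6,7,8,9,10}:1
  |U|=6: {3,6,7,8,9,10}:1  {4,5,7,8,9,10}:15  {5,6,7,8,9,10}:6
  |U|=7: {2,3,6,7,8,9,10}:1  {3,5,6,7,8,9,10}:7  {4,5,6,7,8,9,10}:21
  |U|=8: {1,2,3,6,7,8,9,10}:1  {2,3,5,6,7,8,9,10}:8  {3,4,5,6,7,8,9,10}:28
  |U|=9: {0,1,2,3,6,7,8,9,10}:1  {1,2,3,5,6,7,8,9,10}:9  {2,3,4,5,6,7,8,9,10}:36
  start at 0(a): 45
  start at 4(u): 10
sum over floor = 55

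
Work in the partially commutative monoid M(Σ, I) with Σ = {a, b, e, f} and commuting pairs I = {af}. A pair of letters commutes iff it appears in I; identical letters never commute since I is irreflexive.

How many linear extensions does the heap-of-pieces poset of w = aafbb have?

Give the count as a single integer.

3

0(a) covers ∅
1(a) covers 0:a
2(f) covers ∅
3(b) covers 1:a, 2:f
4(b) covers 3:b
floor of heap: 0:a, 2:f
completions by unplaced set U, small U first (add the entries for U minus each lowest piece of U):
  |U|=1: {4}:1
  |U|=2: {3,4}:1
  |U|=3: {1,3,4}:1  {2,3,4}:1
  start at 0(a): 2
  start at 2(f): 1
sum over floor = 3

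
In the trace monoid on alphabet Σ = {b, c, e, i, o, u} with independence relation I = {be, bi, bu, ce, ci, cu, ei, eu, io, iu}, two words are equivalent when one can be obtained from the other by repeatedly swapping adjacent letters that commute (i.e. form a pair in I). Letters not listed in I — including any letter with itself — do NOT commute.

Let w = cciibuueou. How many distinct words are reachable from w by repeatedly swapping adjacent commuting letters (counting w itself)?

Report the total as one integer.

drop 0:c onto floor
drop 1:c onto {0:c}
drop 2:i onto floor
drop 3:i onto {2:i}
drop 4:b onto {1:c}
drop 5:u onto floor
drop 6:u onto {5:u}
drop 7:e onto floor
drop 8:o onto {4:b, 6:u, 7:e}
drop 9:u onto {8:o}
ground layer = {0:c, 2:i, 5:u, 7:e}
drop-orders for the pieces not yet dropped (sum over which currently-grounded one goes next):
  1 to go: {3} 1  {9} 1
  2 to go: {2,3} 1  {3,9} 2  {8,9} 1
  3 to go: {2,3,9} 3  {3,8,9} 3  {4,8,9} 1  {6,8,9} 1  {7,8,9} 1
  4 to go: {1,4,8,9} 1  {2,3,8,9} 6  {3,4,8,9} 4  {3,6,8,9} 4  {3,7,8,9} 4  {4,6,8,9} 2  {4,7,8,9} 2  {5,6,8,9} 1  {6,7,8,9} 2
  5 to go: {0,1,4,8,9} 1  {1,3,4,8,9} 5  {1,4,6,8,9} 3  {1,4,7,8,9} 3  {2,3,4,8,9} 10  {2,3,6,8,9} 10  {2,3,7,8,9} 10  {3,4,6,8,9} 10  {3,4,7,8,9} 10  {3,5,6,8,9} 5  {3,6,7,8,9} 10  {4,5,6,8,9} 3  {4,6,7,8,9} 6  {5,6,7,8,9} 3
  6 to go: {0,1,3,4,8,9} 6  {0,1,4,6,8,9} 4  {0,1,4,7,8,9} 4  {1,2,3,4,8,9} 15  {1,3,4,6,8,9} 18  {1,3,4,7,8,9} 18  {1,4,5,6,8,9} 6  {1,4,6,7,8,9} 12  {2,3,4,6,8,9} 30  {2,3,4,7,8,9} 30  {2,3,5,6,8,9} 15  {2,3,6,7,8,9} 30  {3,4,5,6,8,9} 18  {3,4,6,7,8,9} 36  {3,5,6,7,8,9} 18  {4,5,6,7,8,9} 12
  7 to go: {0,1,2,3,4,8,9} 21  {0,1,3,4,6,8,9} 28  {0,1,3,4,7,8,9} 28  {0,1,4,5,6,8,9} 10  {0,1,4,6,7,8,9} 20  {1,2,3,4,6,8,9} 63  {1,2,3,4,7,8,9} 63  {1,3,4,5,6,8,9} 42  {1,3,4,6,7,8,9} 84  {1,4,5,6,7,8,9} 30  {2,3,4,5,6,8,9} 63  {2,3,4,6,7,8,9} 126  {2,3,5,6,7,8,9} 63  {3,4,5,6,7,8,9} 84
  8 to go: {0,1,2,3,4,6,8,9} 112  {0,1,2,3,4,7,8,9} 112  {0,1,3,4,5,6,8,9} 80  {0,1,3,4,6,7,8,9} 160  {0,1,4,5,6,7,8,9} 60  {1,2,3,4,5,6,8,9} 168  {1,2,3,4,6,7,8,9} 336  {1,3,4,5,6,7,8,9} 240  {2,3,4,5,6,7,8,9} 336
  if 0:c drops first: 1080 orders
  if 2:i drops first: 540 orders
  if 5:u drops first: 720 orders
  if 7:e drops first: 360 orders
heap linearizations: 2700

2700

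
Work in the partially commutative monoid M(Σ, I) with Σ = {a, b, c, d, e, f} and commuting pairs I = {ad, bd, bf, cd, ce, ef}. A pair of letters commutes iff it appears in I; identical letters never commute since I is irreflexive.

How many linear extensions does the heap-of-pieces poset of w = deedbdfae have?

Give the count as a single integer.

0(d) covers ∅
1(e) covers 0:d
2(e) covers 1:e
3(d) covers 2:e
4(b) covers 2:e
5(d) covers 3:d
6(f) covers 5:d
7(a) covers 4:b, 6:f
8(e) covers 7:a
floor of heap: 0:d
completions by unplaced set U, small U first (add the entries for U minus each lowest piece of U):
  |U|=1: {8}:1
  |U|=2: {7,8}:1
  |U|=3: {4,7,8}:1  {6,7,8}:1
  |U|=4: {4,6,7,8}:2  {5,6,7,8}:1
  |U|=5: {3,5,6,7,8}:1  {4,5,6,7,8}:3
  |U|=6: {3,4,5,6,7,8}:4
  |U|=7: {2,3,4,5,6,7,8}:4
  start at 0(d): 4

4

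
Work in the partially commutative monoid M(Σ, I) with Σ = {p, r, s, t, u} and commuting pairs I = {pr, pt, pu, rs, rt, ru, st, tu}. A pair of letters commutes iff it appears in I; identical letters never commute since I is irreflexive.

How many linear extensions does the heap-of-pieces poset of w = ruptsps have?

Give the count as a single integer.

84

drop 0:r onto floor
drop 1:u onto floor
drop 2:p onto floor
drop 3:t onto floor
drop 4:s onto {1:u, 2:p}
drop 5:p onto {4:s}
drop 6:s onto {5:p}
ground layer = {0:r, 1:u, 2:p, 3:t}
drop-orders for the pieces not yet dropped (sum over which currently-grounded one goes next):
  1 to go: {0} 1  {3} 1  {6} 1
  2 to go: {0,3} 2  {0,6} 2  {3,6} 2  {5,6} 1
  3 to go: {0,3,6} 6  {0,5,6} 3  {3,5,6} 3  {4,5,6} 1
  4 to go: {0,3,5,6} 12  {0,4,5,6} 4  {1,4,5,6} 1  {2,4,5,6} 1  {3,4,5,6} 4
  5 to go: {0,1,4,5,6} 5  {0,2,4,5,6} 5  {0,3,4,5,6} 20  {1,2,4,5,6} 2  {1,3,4,5,6} 5  {2,3,4,5,6} 5
  if 0:r drops first: 12 orders
  if 1:u drops first: 30 orders
  if 2:p drops first: 30 orders
  if 3:t drops first: 12 orders
heap linearizations: 84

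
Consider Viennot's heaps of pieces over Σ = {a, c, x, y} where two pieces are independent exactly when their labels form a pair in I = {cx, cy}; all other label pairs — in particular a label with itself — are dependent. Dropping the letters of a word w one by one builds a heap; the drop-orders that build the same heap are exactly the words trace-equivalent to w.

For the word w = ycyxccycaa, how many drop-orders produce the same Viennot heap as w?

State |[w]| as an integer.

70

0(y) covers ∅
1(c) covers ∅
2(y) covers 0:y
3(x) covers 2:y
4(c) covers 1:c
5(c) covers 4:c
6(y) covers 3:x
7(c) covers 5:c
8(a) covers 6:y, 7:c
9(a) covers 8:a
floor of heap: 0:y, 1:c
completions by unplaced set U, small U first (add the entries for U minus each lowest piece of U):
  |U|=1: {9}:1
  |U|=2: {8,9}:1
  |U|=3: {6,8,9}:1  {7,8,9}:1
  |U|=4: {3,6,8,9}:1  {5,7,8,9}:1  {6,7,8,9}:2
  |U|=5: {2,3,6,8,9}:1  {3,6,7,8,9}:3  {4,5,7,8,9}:1  {5,6,7,8,9}:3
  |U|=6: {0,2,3,6,8,9}:1  {1,4,5,7,8,9}:1  {2,3,6,7,8,9}:4  {3,5,6,7,8,9}:6  {4,5,6,7,8,9}:4
  |U|=7: {0,2,3,6,7,8,9}:5  {1,4,5,6,7,8,9}:5  {2,3,5,6,7,8,9}:10  {3,4,5,6,7,8,9}:10
  |U|=8: {0,2,3,5,6,7,8,9}:15  {1,3,4,5,6,7,8,9}:15  {2,3,4,5,6,7,8,9}:20
  start at 0(y): 35
  start at 1(c): 35
sum over floor = 70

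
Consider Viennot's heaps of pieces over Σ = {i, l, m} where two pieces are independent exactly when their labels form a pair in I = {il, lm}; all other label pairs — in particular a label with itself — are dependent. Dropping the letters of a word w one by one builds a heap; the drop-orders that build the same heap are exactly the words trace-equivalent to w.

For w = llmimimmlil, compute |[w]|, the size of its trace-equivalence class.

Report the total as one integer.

330

0(l) covers ∅
1(l) covers 0:l
2(m) covers ∅
3(i) covers 2:m
4(m) covers 3:i
5(i) covers 4:m
6(m) covers 5:i
7(m) covers 6:m
8(l) covers 1:l
9(i) covers 7:m
10(l) covers 8:l
floor of heap: 0:l, 2:m
completions by unplaced set U, small U first (add the entries for U minus each lowest piece of U):
  |U|=1: {9}:1  {10}:1
  |U|=2: {7,9}:1  {8,10}:1  {9,10}:2
  |U|=3: {1,8,10}:1  {6,7,9}:1  {7,9,10}:3  {8,9,10}:3
  |U|=4: {0,1,8,10}:1  {1,8,9,10}:4  {5,6,7,9}:1  {6,7,9,10}:4  {7,8,9,10}:6
  |U|=5: {0,1,8,9,10}:5  {1,7,8,9,10}:10  {4,5,6,7,9}:1  {5,6,7,9,10}:5  {6,7,8,9,10}:10
  |U|=6: {0,1,7,8,9,10}:15  {1,6,7,8,9,10}:20  {3,4,5,6,7,9}:1  {4,5,6,7,9,10}:6  {5,6,7,8,9,10}:15
  |U|=7: {0,1,6,7,8,9,10}:35  {1,5,6,7,8,9,10}:35  {2,3,4,5,6,7,9}:1  {3,4,5,6,7,9,10}:7  {4,5,6,7,8,9,10}:21
  |U|=8: {0,1,5,6,7,8,9,10}:70  {1,4,5,6,7,8,9,10}:56  {2,3,4,5,6,7,9,10}:8  {3,4,5,6,7,8,9,10}:28
  |U|=9: {0,1,4,5,6,7,8,9,10}:126  {1,3,4,5,6,7,8,9,10}:84  {2,3,4,5,6,7,8,9,10}:36
  start at 0(l): 120
  start at 2(m): 210
sum over floor = 330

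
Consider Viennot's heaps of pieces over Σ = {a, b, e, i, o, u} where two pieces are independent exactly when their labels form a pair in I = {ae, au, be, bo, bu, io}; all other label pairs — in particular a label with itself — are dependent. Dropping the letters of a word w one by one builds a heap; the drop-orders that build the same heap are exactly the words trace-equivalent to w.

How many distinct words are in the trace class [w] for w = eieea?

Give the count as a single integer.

#0=e has no predecessor
#1=i depends on [0:e]
#2=e depends on [1:i]
#3=e depends on [2:e]
#4=a depends on [1:i]
sources: [0:e]
N(rest) = Σ N(rest − s) over sources s of rest; N(one piece) = 1:
  size 1 → [3]=1  [4]=1
  size 2 → [2,3]=1  [3,4]=2
  size 3 → [2,3,4]=3
  first=0(e) contributes 3

3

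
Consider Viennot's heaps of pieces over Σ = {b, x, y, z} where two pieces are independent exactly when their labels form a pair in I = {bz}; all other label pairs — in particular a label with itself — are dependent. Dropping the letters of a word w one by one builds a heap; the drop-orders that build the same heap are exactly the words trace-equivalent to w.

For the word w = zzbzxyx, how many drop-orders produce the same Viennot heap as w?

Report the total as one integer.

#0=z has no predecessor
#1=z depends on [0:z]
#2=b has no predecessor
#3=z depends on [1:z]
#4=x depends on [2:b, 3:z]
#5=y depends on [4:x]
#6=x depends on [5:y]
sources: [0:z, 2:b]
N(rest) = Σ N(rest − s) over sources s of rest; N(one piece) = 1:
  size 1 → [6]=1
  size 2 → [5,6]=1
  size 3 → [4,5,6]=1
  size 4 → [2,4,5,6]=1  [3,4,5,6]=1
  size 5 → [1,3,4,5,6]=1  [2,3,4,5,6]=2
  first=0(z) contributes 3
  first=2(b) contributes 1
|[w]| = 4

4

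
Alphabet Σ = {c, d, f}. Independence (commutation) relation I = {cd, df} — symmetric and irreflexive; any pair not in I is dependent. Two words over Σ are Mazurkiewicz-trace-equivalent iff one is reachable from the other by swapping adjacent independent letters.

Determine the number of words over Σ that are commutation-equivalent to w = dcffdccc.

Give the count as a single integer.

28

#0=d has no predecessor
#1=c has no predecessor
#2=f depends on [1:c]
#3=f depends on [2:f]
#4=d depends on [0:d]
#5=c depends on [3:f]
#6=c depends on [5:c]
#7=c depends on [6:c]
sources: [0:d, 1:c]
N(rest) = Σ N(rest − s) over sources s of rest; N(one piece) = 1:
  size 1 → [4]=1  [7]=1
  size 2 → [0,4]=1  [4,7]=2  [6,7]=1
  size 3 → [0,4,7]=3  [4,6,7]=3  [5,6,7]=1
  size 4 → [0,4,6,7]=6  [3,5,6,7]=1  [4,5,6,7]=4
  size 5 → [0,4,5,6,7]=10  [2,3,5,6,7]=1  [3,4,5,6,7]=5
  size 6 → [0,3,4,5,6,7]=15  [1,2,3,5,6,7]=1  [2,3,4,5,6,7]=6
  first=0(d) contributes 7
  first=1(c) contributes 21
|[w]| = 28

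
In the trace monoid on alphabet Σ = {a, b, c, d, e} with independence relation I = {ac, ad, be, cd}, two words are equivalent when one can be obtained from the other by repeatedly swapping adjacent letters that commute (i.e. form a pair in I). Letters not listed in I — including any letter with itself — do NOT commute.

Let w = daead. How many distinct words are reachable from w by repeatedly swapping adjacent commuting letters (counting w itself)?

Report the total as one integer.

0(d) covers ∅
1(a) covers ∅
2(e) covers 0:d, 1:a
3(a) covers 2:e
4(d) covers 2:e
floor of heap: 0:d, 1:a
completions by unplaced set U, small U first (add the entries for U minus each lowest piece of U):
  |U|=1: {3}:1  {4}:1
  |U|=2: {3,4}:2
  |U|=3: {2,3,4}:2
  start at 0(d): 2
  start at 1(a): 2
sum over floor = 4

4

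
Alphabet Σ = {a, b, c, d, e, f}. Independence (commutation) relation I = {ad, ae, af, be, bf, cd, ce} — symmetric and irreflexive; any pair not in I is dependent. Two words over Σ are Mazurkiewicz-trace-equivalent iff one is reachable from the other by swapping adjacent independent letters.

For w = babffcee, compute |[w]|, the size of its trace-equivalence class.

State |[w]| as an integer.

#0=b has no predecessor
#1=a depends on [0:b]
#2=b depends on [1:a]
#3=f has no predecessor
#4=f depends on [3:f]
#5=c depends on [2:b, 4:f]
#6=e depends on [4:f]
#7=e depends on [6:e]
sources: [0:b, 3:f]
N(rest) = Σ N(rest − s) over sources s of rest; N(one piece) = 1:
  size 1 → [5]=1  [7]=1
  size 2 → [2,5]=1  [5,7]=2  [6,7]=1
  size 3 → [1,2,5]=1  [2,5,7]=3  [5,6,7]=3
  size 4 → [0,1,2,5]=1  [1,2,5,7]=4  [2,5,6,7]=6  [4,5,6,7]=3
  size 5 → [0,1,2,5,7]=5  [1,2,5,6,7]=10  [2,4,5,6,7]=9  [3,4,5,6,7]=3
  size 6 → [0,1,2,5,6,7]=15  [1,2,4,5,6,7]=19  [2,3,4,5,6,7]=12
  first=0(b) contributes 31
  first=3(f) contributes 34
|[w]| = 65

65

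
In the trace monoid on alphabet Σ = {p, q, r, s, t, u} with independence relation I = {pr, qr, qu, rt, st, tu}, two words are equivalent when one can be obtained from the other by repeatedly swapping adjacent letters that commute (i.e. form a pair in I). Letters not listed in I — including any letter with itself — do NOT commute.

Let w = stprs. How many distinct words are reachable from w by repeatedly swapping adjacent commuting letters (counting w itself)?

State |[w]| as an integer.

5

#0=s has no predecessor
#1=t has no predecessor
#2=p depends on [0:s, 1:t]
#3=r depends on [0:s]
#4=s depends on [2:p, 3:r]
sources: [0:s, 1:t]
N(rest) = Σ N(rest − s) over sources s of rest; N(one piece) = 1:
  size 1 → [4]=1
  size 2 → [2,4]=1  [3,4]=1
  size 3 → [1,2,4]=1  [2,3,4]=2
  first=0(s) contributes 3
  first=1(t) contributes 2
|[w]| = 5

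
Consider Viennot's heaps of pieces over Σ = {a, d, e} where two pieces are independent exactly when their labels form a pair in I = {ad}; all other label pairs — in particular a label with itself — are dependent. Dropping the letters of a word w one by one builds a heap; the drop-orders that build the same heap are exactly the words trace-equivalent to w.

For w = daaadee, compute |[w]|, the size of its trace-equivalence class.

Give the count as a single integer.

10

0(d) covers ∅
1(a) covers ∅
2(a) covers 1:a
3(a) covers 2:a
4(d) covers 0:d
5(e) covers 3:a, 4:d
6(e) covers 5:e
floor of heap: 0:d, 1:a
completions by unplaced set U, small U first (add the entries for U minus each lowest piece of U):
  |U|=1: {6}:1
  |U|=2: {5,6}:1
  |U|=3: {3,5,6}:1  {4,5,6}:1
  |U|=4: {0,4,5,6}:1  {2,3,5,6}:1  {3,4,5,6}:2
  |U|=5: {0,3,4,5,6}:3  {1,2,3,5,6}:1  {2,3,4,5,6}:3
  start at 0(d): 4
  start at 1(a): 6
sum over floor = 10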